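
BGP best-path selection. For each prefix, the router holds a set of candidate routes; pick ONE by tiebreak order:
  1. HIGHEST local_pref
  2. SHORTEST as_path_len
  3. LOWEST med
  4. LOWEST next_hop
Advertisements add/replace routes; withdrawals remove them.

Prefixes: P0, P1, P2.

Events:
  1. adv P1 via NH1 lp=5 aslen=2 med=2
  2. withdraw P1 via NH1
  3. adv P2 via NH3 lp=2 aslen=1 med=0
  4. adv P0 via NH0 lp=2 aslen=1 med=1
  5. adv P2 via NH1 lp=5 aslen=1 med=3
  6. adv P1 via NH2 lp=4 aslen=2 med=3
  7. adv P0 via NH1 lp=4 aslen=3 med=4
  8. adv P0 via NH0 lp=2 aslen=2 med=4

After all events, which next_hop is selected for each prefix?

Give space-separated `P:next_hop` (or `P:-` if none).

Op 1: best P0=- P1=NH1 P2=-
Op 2: best P0=- P1=- P2=-
Op 3: best P0=- P1=- P2=NH3
Op 4: best P0=NH0 P1=- P2=NH3
Op 5: best P0=NH0 P1=- P2=NH1
Op 6: best P0=NH0 P1=NH2 P2=NH1
Op 7: best P0=NH1 P1=NH2 P2=NH1
Op 8: best P0=NH1 P1=NH2 P2=NH1

Answer: P0:NH1 P1:NH2 P2:NH1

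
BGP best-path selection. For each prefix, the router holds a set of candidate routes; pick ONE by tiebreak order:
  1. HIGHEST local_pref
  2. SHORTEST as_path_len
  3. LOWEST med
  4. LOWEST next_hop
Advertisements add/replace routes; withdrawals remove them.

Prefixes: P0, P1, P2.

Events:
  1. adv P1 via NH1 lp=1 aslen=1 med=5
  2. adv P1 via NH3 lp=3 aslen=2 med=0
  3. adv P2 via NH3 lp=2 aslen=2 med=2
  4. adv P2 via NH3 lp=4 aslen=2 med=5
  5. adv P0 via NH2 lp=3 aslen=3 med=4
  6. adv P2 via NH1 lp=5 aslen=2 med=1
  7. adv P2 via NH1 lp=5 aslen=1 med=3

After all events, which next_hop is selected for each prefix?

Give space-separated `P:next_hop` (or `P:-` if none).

Op 1: best P0=- P1=NH1 P2=-
Op 2: best P0=- P1=NH3 P2=-
Op 3: best P0=- P1=NH3 P2=NH3
Op 4: best P0=- P1=NH3 P2=NH3
Op 5: best P0=NH2 P1=NH3 P2=NH3
Op 6: best P0=NH2 P1=NH3 P2=NH1
Op 7: best P0=NH2 P1=NH3 P2=NH1

Answer: P0:NH2 P1:NH3 P2:NH1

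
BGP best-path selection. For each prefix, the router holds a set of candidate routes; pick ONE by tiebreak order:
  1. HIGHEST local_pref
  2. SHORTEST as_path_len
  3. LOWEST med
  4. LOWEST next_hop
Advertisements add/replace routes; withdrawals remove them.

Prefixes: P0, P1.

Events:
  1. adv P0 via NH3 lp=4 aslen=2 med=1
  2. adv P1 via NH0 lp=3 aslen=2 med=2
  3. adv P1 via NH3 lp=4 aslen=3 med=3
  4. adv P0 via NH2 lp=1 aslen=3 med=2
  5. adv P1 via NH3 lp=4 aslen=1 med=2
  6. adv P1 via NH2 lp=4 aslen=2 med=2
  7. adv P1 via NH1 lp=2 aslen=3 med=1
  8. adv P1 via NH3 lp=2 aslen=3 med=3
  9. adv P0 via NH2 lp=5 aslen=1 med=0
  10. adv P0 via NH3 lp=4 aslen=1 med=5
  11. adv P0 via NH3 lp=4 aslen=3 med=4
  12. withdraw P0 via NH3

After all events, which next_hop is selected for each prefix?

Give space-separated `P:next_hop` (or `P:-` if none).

Answer: P0:NH2 P1:NH2

Derivation:
Op 1: best P0=NH3 P1=-
Op 2: best P0=NH3 P1=NH0
Op 3: best P0=NH3 P1=NH3
Op 4: best P0=NH3 P1=NH3
Op 5: best P0=NH3 P1=NH3
Op 6: best P0=NH3 P1=NH3
Op 7: best P0=NH3 P1=NH3
Op 8: best P0=NH3 P1=NH2
Op 9: best P0=NH2 P1=NH2
Op 10: best P0=NH2 P1=NH2
Op 11: best P0=NH2 P1=NH2
Op 12: best P0=NH2 P1=NH2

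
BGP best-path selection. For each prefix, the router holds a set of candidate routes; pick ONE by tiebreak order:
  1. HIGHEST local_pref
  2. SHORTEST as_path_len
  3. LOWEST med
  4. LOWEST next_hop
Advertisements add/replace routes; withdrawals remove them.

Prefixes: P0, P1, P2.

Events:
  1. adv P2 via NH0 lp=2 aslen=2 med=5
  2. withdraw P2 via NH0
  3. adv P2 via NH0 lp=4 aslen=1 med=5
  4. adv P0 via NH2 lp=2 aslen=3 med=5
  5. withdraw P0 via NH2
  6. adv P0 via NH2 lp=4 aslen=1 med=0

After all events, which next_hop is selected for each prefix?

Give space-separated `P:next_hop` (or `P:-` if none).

Answer: P0:NH2 P1:- P2:NH0

Derivation:
Op 1: best P0=- P1=- P2=NH0
Op 2: best P0=- P1=- P2=-
Op 3: best P0=- P1=- P2=NH0
Op 4: best P0=NH2 P1=- P2=NH0
Op 5: best P0=- P1=- P2=NH0
Op 6: best P0=NH2 P1=- P2=NH0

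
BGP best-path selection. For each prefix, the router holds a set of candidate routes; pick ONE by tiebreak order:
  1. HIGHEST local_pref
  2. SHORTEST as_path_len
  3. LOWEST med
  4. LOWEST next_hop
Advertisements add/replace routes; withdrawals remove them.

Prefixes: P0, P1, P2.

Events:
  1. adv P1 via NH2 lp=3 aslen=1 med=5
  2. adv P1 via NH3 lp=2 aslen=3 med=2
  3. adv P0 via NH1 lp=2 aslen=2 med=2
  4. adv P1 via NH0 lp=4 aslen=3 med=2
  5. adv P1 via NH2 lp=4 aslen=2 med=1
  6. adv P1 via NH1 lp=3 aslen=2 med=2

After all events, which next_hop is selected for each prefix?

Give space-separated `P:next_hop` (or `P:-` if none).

Answer: P0:NH1 P1:NH2 P2:-

Derivation:
Op 1: best P0=- P1=NH2 P2=-
Op 2: best P0=- P1=NH2 P2=-
Op 3: best P0=NH1 P1=NH2 P2=-
Op 4: best P0=NH1 P1=NH0 P2=-
Op 5: best P0=NH1 P1=NH2 P2=-
Op 6: best P0=NH1 P1=NH2 P2=-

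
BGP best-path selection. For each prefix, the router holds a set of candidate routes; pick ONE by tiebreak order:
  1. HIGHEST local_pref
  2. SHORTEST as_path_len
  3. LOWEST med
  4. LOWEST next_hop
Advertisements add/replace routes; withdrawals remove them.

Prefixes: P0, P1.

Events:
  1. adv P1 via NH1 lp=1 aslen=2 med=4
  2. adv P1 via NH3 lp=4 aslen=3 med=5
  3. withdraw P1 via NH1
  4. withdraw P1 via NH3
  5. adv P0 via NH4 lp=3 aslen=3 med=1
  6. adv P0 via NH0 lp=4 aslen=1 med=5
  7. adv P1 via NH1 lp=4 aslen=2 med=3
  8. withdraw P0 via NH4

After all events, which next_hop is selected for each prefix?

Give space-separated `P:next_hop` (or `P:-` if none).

Op 1: best P0=- P1=NH1
Op 2: best P0=- P1=NH3
Op 3: best P0=- P1=NH3
Op 4: best P0=- P1=-
Op 5: best P0=NH4 P1=-
Op 6: best P0=NH0 P1=-
Op 7: best P0=NH0 P1=NH1
Op 8: best P0=NH0 P1=NH1

Answer: P0:NH0 P1:NH1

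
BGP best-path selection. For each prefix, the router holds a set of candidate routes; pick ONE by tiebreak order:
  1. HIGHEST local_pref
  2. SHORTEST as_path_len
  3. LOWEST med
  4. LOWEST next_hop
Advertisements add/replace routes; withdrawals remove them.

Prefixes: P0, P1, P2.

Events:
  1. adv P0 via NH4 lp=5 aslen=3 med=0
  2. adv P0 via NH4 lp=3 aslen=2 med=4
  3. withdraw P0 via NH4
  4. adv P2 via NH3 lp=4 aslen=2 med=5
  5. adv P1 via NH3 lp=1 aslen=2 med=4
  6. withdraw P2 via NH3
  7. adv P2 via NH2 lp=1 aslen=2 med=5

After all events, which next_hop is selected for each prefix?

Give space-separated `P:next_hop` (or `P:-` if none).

Answer: P0:- P1:NH3 P2:NH2

Derivation:
Op 1: best P0=NH4 P1=- P2=-
Op 2: best P0=NH4 P1=- P2=-
Op 3: best P0=- P1=- P2=-
Op 4: best P0=- P1=- P2=NH3
Op 5: best P0=- P1=NH3 P2=NH3
Op 6: best P0=- P1=NH3 P2=-
Op 7: best P0=- P1=NH3 P2=NH2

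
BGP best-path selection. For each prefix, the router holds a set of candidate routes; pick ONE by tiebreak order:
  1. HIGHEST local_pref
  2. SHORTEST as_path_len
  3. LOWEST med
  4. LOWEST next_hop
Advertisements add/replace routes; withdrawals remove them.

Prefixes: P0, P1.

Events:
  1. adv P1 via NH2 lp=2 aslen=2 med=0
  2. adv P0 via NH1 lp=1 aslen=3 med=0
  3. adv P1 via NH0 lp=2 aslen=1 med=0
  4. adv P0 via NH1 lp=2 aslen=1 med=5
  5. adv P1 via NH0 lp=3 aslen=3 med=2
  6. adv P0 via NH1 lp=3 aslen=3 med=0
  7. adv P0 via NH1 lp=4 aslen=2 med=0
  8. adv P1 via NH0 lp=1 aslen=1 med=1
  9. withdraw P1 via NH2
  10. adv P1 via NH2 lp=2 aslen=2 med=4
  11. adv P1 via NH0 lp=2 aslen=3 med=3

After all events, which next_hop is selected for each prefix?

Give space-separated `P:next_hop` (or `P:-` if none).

Answer: P0:NH1 P1:NH2

Derivation:
Op 1: best P0=- P1=NH2
Op 2: best P0=NH1 P1=NH2
Op 3: best P0=NH1 P1=NH0
Op 4: best P0=NH1 P1=NH0
Op 5: best P0=NH1 P1=NH0
Op 6: best P0=NH1 P1=NH0
Op 7: best P0=NH1 P1=NH0
Op 8: best P0=NH1 P1=NH2
Op 9: best P0=NH1 P1=NH0
Op 10: best P0=NH1 P1=NH2
Op 11: best P0=NH1 P1=NH2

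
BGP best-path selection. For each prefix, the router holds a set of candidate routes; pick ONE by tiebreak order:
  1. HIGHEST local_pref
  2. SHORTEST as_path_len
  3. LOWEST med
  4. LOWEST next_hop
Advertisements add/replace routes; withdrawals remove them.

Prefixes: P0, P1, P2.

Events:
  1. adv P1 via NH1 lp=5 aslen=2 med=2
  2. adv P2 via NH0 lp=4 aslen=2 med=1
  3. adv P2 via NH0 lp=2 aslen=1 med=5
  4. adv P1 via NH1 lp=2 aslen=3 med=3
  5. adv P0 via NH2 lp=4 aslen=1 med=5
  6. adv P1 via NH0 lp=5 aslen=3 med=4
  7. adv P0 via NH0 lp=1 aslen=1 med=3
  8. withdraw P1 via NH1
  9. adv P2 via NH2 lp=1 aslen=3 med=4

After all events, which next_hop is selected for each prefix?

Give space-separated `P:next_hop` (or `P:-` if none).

Answer: P0:NH2 P1:NH0 P2:NH0

Derivation:
Op 1: best P0=- P1=NH1 P2=-
Op 2: best P0=- P1=NH1 P2=NH0
Op 3: best P0=- P1=NH1 P2=NH0
Op 4: best P0=- P1=NH1 P2=NH0
Op 5: best P0=NH2 P1=NH1 P2=NH0
Op 6: best P0=NH2 P1=NH0 P2=NH0
Op 7: best P0=NH2 P1=NH0 P2=NH0
Op 8: best P0=NH2 P1=NH0 P2=NH0
Op 9: best P0=NH2 P1=NH0 P2=NH0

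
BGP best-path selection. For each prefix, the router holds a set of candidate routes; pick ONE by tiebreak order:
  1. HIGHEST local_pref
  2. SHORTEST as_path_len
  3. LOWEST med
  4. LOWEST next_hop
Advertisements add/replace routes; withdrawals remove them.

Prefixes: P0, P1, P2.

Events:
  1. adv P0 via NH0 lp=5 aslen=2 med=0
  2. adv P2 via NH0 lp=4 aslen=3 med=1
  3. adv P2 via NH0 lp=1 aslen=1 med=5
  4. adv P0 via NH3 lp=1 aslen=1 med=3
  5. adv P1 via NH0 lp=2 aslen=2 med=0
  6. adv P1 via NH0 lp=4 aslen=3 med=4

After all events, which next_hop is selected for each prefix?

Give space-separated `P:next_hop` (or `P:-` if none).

Answer: P0:NH0 P1:NH0 P2:NH0

Derivation:
Op 1: best P0=NH0 P1=- P2=-
Op 2: best P0=NH0 P1=- P2=NH0
Op 3: best P0=NH0 P1=- P2=NH0
Op 4: best P0=NH0 P1=- P2=NH0
Op 5: best P0=NH0 P1=NH0 P2=NH0
Op 6: best P0=NH0 P1=NH0 P2=NH0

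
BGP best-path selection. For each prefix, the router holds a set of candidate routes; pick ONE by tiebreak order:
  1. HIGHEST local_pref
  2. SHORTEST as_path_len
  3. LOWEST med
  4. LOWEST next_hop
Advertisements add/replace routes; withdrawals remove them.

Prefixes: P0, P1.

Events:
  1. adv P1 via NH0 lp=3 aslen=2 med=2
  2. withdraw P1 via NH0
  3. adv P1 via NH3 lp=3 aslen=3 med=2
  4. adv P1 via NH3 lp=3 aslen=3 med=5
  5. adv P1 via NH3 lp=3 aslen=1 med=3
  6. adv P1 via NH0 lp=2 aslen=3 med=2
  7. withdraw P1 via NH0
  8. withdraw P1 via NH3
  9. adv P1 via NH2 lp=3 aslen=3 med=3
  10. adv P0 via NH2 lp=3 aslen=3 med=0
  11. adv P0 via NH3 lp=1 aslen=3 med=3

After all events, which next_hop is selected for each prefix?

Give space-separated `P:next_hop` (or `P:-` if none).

Op 1: best P0=- P1=NH0
Op 2: best P0=- P1=-
Op 3: best P0=- P1=NH3
Op 4: best P0=- P1=NH3
Op 5: best P0=- P1=NH3
Op 6: best P0=- P1=NH3
Op 7: best P0=- P1=NH3
Op 8: best P0=- P1=-
Op 9: best P0=- P1=NH2
Op 10: best P0=NH2 P1=NH2
Op 11: best P0=NH2 P1=NH2

Answer: P0:NH2 P1:NH2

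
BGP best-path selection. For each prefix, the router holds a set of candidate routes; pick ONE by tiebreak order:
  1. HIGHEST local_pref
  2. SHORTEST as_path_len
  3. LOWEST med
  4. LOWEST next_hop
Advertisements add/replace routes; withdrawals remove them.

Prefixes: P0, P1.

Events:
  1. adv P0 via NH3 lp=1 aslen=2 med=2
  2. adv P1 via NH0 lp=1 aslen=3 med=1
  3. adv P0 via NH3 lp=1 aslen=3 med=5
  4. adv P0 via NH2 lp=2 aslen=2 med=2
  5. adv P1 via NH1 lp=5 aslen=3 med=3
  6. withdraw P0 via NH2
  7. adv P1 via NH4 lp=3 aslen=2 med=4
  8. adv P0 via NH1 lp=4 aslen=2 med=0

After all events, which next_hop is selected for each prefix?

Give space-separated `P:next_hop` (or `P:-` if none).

Answer: P0:NH1 P1:NH1

Derivation:
Op 1: best P0=NH3 P1=-
Op 2: best P0=NH3 P1=NH0
Op 3: best P0=NH3 P1=NH0
Op 4: best P0=NH2 P1=NH0
Op 5: best P0=NH2 P1=NH1
Op 6: best P0=NH3 P1=NH1
Op 7: best P0=NH3 P1=NH1
Op 8: best P0=NH1 P1=NH1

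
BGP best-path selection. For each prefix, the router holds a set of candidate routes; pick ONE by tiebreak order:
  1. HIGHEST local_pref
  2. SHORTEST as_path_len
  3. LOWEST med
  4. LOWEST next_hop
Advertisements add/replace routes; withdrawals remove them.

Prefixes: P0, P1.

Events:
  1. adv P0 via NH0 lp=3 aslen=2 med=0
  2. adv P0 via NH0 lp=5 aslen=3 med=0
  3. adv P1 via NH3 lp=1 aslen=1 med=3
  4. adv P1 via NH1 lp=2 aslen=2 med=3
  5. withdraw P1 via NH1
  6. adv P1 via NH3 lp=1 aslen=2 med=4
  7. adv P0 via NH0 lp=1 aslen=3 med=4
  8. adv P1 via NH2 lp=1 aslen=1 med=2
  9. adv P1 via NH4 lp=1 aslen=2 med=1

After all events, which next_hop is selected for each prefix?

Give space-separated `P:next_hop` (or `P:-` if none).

Op 1: best P0=NH0 P1=-
Op 2: best P0=NH0 P1=-
Op 3: best P0=NH0 P1=NH3
Op 4: best P0=NH0 P1=NH1
Op 5: best P0=NH0 P1=NH3
Op 6: best P0=NH0 P1=NH3
Op 7: best P0=NH0 P1=NH3
Op 8: best P0=NH0 P1=NH2
Op 9: best P0=NH0 P1=NH2

Answer: P0:NH0 P1:NH2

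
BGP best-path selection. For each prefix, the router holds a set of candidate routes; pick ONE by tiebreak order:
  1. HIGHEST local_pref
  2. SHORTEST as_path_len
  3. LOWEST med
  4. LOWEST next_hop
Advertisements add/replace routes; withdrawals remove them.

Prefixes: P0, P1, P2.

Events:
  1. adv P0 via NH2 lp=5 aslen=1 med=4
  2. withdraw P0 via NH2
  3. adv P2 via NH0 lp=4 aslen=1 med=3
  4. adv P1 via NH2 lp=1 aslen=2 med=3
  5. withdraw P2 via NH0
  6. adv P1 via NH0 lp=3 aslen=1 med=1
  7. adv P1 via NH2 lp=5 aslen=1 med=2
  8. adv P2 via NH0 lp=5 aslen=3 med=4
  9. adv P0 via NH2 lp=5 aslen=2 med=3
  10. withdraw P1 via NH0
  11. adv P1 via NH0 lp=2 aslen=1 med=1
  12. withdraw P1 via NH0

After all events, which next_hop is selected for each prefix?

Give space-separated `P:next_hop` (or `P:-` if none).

Op 1: best P0=NH2 P1=- P2=-
Op 2: best P0=- P1=- P2=-
Op 3: best P0=- P1=- P2=NH0
Op 4: best P0=- P1=NH2 P2=NH0
Op 5: best P0=- P1=NH2 P2=-
Op 6: best P0=- P1=NH0 P2=-
Op 7: best P0=- P1=NH2 P2=-
Op 8: best P0=- P1=NH2 P2=NH0
Op 9: best P0=NH2 P1=NH2 P2=NH0
Op 10: best P0=NH2 P1=NH2 P2=NH0
Op 11: best P0=NH2 P1=NH2 P2=NH0
Op 12: best P0=NH2 P1=NH2 P2=NH0

Answer: P0:NH2 P1:NH2 P2:NH0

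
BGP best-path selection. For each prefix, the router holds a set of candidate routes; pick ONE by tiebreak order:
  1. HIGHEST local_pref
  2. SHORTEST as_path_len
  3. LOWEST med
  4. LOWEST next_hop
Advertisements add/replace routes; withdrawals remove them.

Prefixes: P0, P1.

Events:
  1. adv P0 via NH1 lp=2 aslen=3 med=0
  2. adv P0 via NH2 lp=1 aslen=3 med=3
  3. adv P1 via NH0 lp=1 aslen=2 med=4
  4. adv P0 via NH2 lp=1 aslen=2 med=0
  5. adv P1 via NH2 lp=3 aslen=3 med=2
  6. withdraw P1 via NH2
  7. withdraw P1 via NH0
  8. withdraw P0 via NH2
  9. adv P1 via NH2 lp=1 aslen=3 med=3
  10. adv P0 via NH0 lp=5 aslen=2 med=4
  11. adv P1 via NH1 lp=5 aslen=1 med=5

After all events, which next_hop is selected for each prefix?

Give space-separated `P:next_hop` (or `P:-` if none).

Op 1: best P0=NH1 P1=-
Op 2: best P0=NH1 P1=-
Op 3: best P0=NH1 P1=NH0
Op 4: best P0=NH1 P1=NH0
Op 5: best P0=NH1 P1=NH2
Op 6: best P0=NH1 P1=NH0
Op 7: best P0=NH1 P1=-
Op 8: best P0=NH1 P1=-
Op 9: best P0=NH1 P1=NH2
Op 10: best P0=NH0 P1=NH2
Op 11: best P0=NH0 P1=NH1

Answer: P0:NH0 P1:NH1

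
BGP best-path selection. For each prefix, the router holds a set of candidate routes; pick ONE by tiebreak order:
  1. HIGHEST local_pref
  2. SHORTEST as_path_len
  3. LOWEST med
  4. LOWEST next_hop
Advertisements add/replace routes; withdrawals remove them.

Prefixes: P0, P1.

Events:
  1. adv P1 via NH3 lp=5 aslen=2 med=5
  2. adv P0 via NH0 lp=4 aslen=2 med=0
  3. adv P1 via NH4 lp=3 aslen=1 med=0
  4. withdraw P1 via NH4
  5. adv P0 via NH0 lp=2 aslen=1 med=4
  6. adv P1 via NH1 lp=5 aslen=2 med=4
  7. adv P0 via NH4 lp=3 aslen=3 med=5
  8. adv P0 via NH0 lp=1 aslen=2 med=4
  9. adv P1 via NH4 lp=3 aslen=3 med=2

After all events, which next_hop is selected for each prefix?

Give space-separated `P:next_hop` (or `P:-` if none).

Answer: P0:NH4 P1:NH1

Derivation:
Op 1: best P0=- P1=NH3
Op 2: best P0=NH0 P1=NH3
Op 3: best P0=NH0 P1=NH3
Op 4: best P0=NH0 P1=NH3
Op 5: best P0=NH0 P1=NH3
Op 6: best P0=NH0 P1=NH1
Op 7: best P0=NH4 P1=NH1
Op 8: best P0=NH4 P1=NH1
Op 9: best P0=NH4 P1=NH1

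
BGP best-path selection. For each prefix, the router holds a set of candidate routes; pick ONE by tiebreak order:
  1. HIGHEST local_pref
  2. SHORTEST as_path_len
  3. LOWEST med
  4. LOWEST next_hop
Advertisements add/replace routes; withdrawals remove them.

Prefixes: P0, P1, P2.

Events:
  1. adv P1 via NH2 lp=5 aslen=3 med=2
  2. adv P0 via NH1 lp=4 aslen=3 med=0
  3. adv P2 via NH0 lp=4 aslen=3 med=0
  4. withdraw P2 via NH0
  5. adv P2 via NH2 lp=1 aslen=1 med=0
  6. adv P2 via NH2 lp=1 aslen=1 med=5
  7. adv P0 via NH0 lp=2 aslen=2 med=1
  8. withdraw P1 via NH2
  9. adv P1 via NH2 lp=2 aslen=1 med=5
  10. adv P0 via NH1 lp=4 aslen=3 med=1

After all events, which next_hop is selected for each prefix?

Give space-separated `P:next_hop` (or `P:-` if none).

Op 1: best P0=- P1=NH2 P2=-
Op 2: best P0=NH1 P1=NH2 P2=-
Op 3: best P0=NH1 P1=NH2 P2=NH0
Op 4: best P0=NH1 P1=NH2 P2=-
Op 5: best P0=NH1 P1=NH2 P2=NH2
Op 6: best P0=NH1 P1=NH2 P2=NH2
Op 7: best P0=NH1 P1=NH2 P2=NH2
Op 8: best P0=NH1 P1=- P2=NH2
Op 9: best P0=NH1 P1=NH2 P2=NH2
Op 10: best P0=NH1 P1=NH2 P2=NH2

Answer: P0:NH1 P1:NH2 P2:NH2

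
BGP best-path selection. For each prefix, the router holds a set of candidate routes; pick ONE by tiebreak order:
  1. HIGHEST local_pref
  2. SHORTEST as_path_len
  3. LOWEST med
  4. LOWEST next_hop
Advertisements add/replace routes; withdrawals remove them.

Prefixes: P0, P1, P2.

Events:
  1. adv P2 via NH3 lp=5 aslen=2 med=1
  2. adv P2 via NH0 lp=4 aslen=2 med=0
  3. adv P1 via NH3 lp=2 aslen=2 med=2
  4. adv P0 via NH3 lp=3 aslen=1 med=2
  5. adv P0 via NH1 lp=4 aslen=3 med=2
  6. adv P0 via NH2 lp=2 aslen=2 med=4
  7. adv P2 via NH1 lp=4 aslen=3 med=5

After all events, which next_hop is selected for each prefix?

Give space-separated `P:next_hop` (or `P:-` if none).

Answer: P0:NH1 P1:NH3 P2:NH3

Derivation:
Op 1: best P0=- P1=- P2=NH3
Op 2: best P0=- P1=- P2=NH3
Op 3: best P0=- P1=NH3 P2=NH3
Op 4: best P0=NH3 P1=NH3 P2=NH3
Op 5: best P0=NH1 P1=NH3 P2=NH3
Op 6: best P0=NH1 P1=NH3 P2=NH3
Op 7: best P0=NH1 P1=NH3 P2=NH3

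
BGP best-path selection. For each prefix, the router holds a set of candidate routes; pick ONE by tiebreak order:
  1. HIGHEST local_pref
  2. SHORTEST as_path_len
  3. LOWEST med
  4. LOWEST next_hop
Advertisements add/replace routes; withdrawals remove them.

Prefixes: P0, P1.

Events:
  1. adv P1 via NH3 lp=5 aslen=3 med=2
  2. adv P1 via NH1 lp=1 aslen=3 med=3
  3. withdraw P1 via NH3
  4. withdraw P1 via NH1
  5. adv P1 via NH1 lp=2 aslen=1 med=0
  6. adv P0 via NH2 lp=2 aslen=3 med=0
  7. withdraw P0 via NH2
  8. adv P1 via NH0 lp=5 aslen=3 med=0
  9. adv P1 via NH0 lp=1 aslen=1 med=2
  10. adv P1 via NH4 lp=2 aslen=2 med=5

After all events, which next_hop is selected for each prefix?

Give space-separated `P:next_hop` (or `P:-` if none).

Op 1: best P0=- P1=NH3
Op 2: best P0=- P1=NH3
Op 3: best P0=- P1=NH1
Op 4: best P0=- P1=-
Op 5: best P0=- P1=NH1
Op 6: best P0=NH2 P1=NH1
Op 7: best P0=- P1=NH1
Op 8: best P0=- P1=NH0
Op 9: best P0=- P1=NH1
Op 10: best P0=- P1=NH1

Answer: P0:- P1:NH1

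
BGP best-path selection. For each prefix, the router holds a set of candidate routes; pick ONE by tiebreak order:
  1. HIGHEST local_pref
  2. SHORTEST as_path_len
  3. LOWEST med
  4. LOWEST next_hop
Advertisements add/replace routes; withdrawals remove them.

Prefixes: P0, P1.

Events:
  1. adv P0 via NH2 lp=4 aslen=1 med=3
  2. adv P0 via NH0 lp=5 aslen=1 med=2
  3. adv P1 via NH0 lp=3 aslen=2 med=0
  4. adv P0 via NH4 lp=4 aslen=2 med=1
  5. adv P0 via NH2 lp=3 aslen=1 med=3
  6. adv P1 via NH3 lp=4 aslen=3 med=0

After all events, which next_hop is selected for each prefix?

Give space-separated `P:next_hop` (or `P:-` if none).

Op 1: best P0=NH2 P1=-
Op 2: best P0=NH0 P1=-
Op 3: best P0=NH0 P1=NH0
Op 4: best P0=NH0 P1=NH0
Op 5: best P0=NH0 P1=NH0
Op 6: best P0=NH0 P1=NH3

Answer: P0:NH0 P1:NH3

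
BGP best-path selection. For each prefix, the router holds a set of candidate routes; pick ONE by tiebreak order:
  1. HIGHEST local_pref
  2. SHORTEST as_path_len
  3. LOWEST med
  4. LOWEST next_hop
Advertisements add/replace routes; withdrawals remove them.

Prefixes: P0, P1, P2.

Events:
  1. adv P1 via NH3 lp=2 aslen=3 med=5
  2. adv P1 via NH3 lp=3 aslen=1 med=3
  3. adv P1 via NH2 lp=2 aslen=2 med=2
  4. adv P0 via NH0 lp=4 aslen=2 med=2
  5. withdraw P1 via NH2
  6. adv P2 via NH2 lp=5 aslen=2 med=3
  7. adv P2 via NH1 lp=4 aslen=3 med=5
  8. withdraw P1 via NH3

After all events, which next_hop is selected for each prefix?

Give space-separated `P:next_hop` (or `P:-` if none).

Answer: P0:NH0 P1:- P2:NH2

Derivation:
Op 1: best P0=- P1=NH3 P2=-
Op 2: best P0=- P1=NH3 P2=-
Op 3: best P0=- P1=NH3 P2=-
Op 4: best P0=NH0 P1=NH3 P2=-
Op 5: best P0=NH0 P1=NH3 P2=-
Op 6: best P0=NH0 P1=NH3 P2=NH2
Op 7: best P0=NH0 P1=NH3 P2=NH2
Op 8: best P0=NH0 P1=- P2=NH2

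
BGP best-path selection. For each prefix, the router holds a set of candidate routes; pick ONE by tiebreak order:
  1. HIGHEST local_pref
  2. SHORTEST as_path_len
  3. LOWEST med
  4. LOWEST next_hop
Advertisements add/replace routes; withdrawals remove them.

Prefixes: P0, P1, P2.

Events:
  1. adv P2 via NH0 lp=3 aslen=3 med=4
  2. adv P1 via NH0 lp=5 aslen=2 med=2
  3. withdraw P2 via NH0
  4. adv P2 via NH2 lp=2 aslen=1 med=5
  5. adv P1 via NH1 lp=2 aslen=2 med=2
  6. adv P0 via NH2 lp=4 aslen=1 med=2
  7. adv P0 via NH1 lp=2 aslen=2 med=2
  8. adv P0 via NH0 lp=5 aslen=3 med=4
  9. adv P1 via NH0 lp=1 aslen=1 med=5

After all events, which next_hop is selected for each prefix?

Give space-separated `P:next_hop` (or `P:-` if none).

Answer: P0:NH0 P1:NH1 P2:NH2

Derivation:
Op 1: best P0=- P1=- P2=NH0
Op 2: best P0=- P1=NH0 P2=NH0
Op 3: best P0=- P1=NH0 P2=-
Op 4: best P0=- P1=NH0 P2=NH2
Op 5: best P0=- P1=NH0 P2=NH2
Op 6: best P0=NH2 P1=NH0 P2=NH2
Op 7: best P0=NH2 P1=NH0 P2=NH2
Op 8: best P0=NH0 P1=NH0 P2=NH2
Op 9: best P0=NH0 P1=NH1 P2=NH2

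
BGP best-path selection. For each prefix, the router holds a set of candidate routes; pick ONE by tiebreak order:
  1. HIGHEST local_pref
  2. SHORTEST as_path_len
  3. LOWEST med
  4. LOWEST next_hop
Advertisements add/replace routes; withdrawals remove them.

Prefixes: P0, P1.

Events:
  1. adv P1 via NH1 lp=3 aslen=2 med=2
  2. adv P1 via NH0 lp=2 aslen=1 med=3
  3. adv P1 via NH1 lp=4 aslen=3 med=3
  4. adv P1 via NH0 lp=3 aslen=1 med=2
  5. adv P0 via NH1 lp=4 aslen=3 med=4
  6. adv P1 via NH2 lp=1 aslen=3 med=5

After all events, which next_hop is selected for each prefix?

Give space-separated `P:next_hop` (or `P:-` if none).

Answer: P0:NH1 P1:NH1

Derivation:
Op 1: best P0=- P1=NH1
Op 2: best P0=- P1=NH1
Op 3: best P0=- P1=NH1
Op 4: best P0=- P1=NH1
Op 5: best P0=NH1 P1=NH1
Op 6: best P0=NH1 P1=NH1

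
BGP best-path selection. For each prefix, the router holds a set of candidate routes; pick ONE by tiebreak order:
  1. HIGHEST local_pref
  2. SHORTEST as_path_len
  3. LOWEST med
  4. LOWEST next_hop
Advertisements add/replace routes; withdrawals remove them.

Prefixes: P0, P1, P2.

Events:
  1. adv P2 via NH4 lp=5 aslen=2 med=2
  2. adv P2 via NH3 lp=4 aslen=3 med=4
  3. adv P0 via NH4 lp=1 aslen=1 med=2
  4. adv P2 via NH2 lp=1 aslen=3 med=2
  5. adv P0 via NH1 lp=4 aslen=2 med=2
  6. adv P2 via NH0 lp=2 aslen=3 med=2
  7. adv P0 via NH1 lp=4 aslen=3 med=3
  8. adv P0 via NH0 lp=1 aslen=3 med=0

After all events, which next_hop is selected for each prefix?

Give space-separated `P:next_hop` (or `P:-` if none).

Answer: P0:NH1 P1:- P2:NH4

Derivation:
Op 1: best P0=- P1=- P2=NH4
Op 2: best P0=- P1=- P2=NH4
Op 3: best P0=NH4 P1=- P2=NH4
Op 4: best P0=NH4 P1=- P2=NH4
Op 5: best P0=NH1 P1=- P2=NH4
Op 6: best P0=NH1 P1=- P2=NH4
Op 7: best P0=NH1 P1=- P2=NH4
Op 8: best P0=NH1 P1=- P2=NH4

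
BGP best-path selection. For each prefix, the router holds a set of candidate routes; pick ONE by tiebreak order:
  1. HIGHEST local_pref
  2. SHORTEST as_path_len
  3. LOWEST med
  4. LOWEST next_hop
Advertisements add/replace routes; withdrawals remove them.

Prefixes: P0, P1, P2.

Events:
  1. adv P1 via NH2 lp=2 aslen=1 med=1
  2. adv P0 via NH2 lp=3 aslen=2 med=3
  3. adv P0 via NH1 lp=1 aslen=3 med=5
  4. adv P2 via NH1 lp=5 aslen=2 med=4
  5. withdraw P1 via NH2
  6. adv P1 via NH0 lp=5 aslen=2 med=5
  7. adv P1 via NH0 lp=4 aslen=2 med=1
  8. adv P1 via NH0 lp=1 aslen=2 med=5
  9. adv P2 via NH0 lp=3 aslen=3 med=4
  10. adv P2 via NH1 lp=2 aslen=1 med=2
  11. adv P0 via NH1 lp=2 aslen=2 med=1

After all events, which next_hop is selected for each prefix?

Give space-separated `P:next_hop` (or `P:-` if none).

Op 1: best P0=- P1=NH2 P2=-
Op 2: best P0=NH2 P1=NH2 P2=-
Op 3: best P0=NH2 P1=NH2 P2=-
Op 4: best P0=NH2 P1=NH2 P2=NH1
Op 5: best P0=NH2 P1=- P2=NH1
Op 6: best P0=NH2 P1=NH0 P2=NH1
Op 7: best P0=NH2 P1=NH0 P2=NH1
Op 8: best P0=NH2 P1=NH0 P2=NH1
Op 9: best P0=NH2 P1=NH0 P2=NH1
Op 10: best P0=NH2 P1=NH0 P2=NH0
Op 11: best P0=NH2 P1=NH0 P2=NH0

Answer: P0:NH2 P1:NH0 P2:NH0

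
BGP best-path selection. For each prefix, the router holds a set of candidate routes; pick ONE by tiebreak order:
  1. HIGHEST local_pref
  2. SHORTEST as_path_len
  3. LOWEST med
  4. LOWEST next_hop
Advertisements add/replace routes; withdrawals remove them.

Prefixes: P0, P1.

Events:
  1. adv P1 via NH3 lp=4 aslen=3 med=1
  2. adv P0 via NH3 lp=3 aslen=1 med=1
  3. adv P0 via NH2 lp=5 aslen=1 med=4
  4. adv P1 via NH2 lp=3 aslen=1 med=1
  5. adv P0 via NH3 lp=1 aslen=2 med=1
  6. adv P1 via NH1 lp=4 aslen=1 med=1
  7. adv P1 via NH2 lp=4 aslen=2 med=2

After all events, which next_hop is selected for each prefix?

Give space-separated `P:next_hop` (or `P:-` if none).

Answer: P0:NH2 P1:NH1

Derivation:
Op 1: best P0=- P1=NH3
Op 2: best P0=NH3 P1=NH3
Op 3: best P0=NH2 P1=NH3
Op 4: best P0=NH2 P1=NH3
Op 5: best P0=NH2 P1=NH3
Op 6: best P0=NH2 P1=NH1
Op 7: best P0=NH2 P1=NH1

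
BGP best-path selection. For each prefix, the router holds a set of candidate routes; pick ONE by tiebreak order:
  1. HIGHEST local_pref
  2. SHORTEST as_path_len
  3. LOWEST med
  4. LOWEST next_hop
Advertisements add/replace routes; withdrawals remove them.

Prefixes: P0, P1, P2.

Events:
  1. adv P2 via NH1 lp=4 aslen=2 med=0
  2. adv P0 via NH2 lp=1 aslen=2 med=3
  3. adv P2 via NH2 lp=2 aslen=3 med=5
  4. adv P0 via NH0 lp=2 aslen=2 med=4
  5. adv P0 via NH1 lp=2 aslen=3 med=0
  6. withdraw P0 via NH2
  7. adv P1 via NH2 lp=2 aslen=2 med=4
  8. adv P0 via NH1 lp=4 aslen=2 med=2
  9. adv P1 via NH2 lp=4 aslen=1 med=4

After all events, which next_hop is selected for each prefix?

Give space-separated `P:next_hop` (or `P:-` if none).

Op 1: best P0=- P1=- P2=NH1
Op 2: best P0=NH2 P1=- P2=NH1
Op 3: best P0=NH2 P1=- P2=NH1
Op 4: best P0=NH0 P1=- P2=NH1
Op 5: best P0=NH0 P1=- P2=NH1
Op 6: best P0=NH0 P1=- P2=NH1
Op 7: best P0=NH0 P1=NH2 P2=NH1
Op 8: best P0=NH1 P1=NH2 P2=NH1
Op 9: best P0=NH1 P1=NH2 P2=NH1

Answer: P0:NH1 P1:NH2 P2:NH1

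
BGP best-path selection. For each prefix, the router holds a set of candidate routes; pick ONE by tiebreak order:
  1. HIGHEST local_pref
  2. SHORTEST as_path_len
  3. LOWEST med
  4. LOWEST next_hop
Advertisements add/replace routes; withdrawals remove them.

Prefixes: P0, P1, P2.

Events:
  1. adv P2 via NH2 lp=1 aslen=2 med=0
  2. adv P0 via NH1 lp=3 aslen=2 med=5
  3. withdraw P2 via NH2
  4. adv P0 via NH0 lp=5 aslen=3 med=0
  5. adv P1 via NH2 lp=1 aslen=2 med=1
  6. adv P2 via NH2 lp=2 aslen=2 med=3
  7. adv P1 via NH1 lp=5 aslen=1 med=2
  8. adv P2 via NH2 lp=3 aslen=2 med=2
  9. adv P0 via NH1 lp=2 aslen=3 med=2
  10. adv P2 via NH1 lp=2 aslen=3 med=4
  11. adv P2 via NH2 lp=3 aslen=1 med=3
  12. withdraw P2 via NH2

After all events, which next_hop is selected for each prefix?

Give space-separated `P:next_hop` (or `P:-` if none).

Op 1: best P0=- P1=- P2=NH2
Op 2: best P0=NH1 P1=- P2=NH2
Op 3: best P0=NH1 P1=- P2=-
Op 4: best P0=NH0 P1=- P2=-
Op 5: best P0=NH0 P1=NH2 P2=-
Op 6: best P0=NH0 P1=NH2 P2=NH2
Op 7: best P0=NH0 P1=NH1 P2=NH2
Op 8: best P0=NH0 P1=NH1 P2=NH2
Op 9: best P0=NH0 P1=NH1 P2=NH2
Op 10: best P0=NH0 P1=NH1 P2=NH2
Op 11: best P0=NH0 P1=NH1 P2=NH2
Op 12: best P0=NH0 P1=NH1 P2=NH1

Answer: P0:NH0 P1:NH1 P2:NH1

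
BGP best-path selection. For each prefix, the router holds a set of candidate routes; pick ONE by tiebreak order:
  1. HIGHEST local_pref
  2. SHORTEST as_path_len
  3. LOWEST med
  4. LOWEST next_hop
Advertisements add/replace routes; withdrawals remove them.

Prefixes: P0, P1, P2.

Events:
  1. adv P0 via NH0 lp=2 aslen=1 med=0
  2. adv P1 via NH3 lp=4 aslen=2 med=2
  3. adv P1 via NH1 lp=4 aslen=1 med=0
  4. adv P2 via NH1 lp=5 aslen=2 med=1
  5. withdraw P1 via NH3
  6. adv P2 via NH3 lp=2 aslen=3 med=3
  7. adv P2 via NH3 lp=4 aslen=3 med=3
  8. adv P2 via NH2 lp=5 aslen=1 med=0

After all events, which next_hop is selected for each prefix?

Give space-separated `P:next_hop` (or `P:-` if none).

Op 1: best P0=NH0 P1=- P2=-
Op 2: best P0=NH0 P1=NH3 P2=-
Op 3: best P0=NH0 P1=NH1 P2=-
Op 4: best P0=NH0 P1=NH1 P2=NH1
Op 5: best P0=NH0 P1=NH1 P2=NH1
Op 6: best P0=NH0 P1=NH1 P2=NH1
Op 7: best P0=NH0 P1=NH1 P2=NH1
Op 8: best P0=NH0 P1=NH1 P2=NH2

Answer: P0:NH0 P1:NH1 P2:NH2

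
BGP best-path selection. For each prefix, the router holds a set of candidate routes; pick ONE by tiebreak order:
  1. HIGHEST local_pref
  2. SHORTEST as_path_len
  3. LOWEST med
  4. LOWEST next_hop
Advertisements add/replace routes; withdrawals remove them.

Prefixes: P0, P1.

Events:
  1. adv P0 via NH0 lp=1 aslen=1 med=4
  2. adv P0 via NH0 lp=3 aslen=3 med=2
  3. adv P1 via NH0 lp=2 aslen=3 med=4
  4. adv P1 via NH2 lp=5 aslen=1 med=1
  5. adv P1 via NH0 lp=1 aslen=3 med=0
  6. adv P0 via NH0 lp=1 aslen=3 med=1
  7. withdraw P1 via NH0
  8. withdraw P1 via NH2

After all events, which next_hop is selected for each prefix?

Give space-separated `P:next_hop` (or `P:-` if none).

Op 1: best P0=NH0 P1=-
Op 2: best P0=NH0 P1=-
Op 3: best P0=NH0 P1=NH0
Op 4: best P0=NH0 P1=NH2
Op 5: best P0=NH0 P1=NH2
Op 6: best P0=NH0 P1=NH2
Op 7: best P0=NH0 P1=NH2
Op 8: best P0=NH0 P1=-

Answer: P0:NH0 P1:-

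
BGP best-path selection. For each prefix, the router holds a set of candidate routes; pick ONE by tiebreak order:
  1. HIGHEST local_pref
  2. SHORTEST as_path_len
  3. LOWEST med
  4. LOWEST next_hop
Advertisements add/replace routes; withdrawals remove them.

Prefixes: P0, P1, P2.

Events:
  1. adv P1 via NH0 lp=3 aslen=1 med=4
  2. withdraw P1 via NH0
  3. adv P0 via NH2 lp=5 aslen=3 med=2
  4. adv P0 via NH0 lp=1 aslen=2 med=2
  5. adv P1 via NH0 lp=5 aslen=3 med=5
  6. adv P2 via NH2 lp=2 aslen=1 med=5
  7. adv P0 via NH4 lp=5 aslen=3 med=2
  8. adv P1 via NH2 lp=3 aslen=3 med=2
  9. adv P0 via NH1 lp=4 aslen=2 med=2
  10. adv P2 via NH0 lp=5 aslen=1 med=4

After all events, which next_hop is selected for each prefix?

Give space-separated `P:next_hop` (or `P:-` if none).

Op 1: best P0=- P1=NH0 P2=-
Op 2: best P0=- P1=- P2=-
Op 3: best P0=NH2 P1=- P2=-
Op 4: best P0=NH2 P1=- P2=-
Op 5: best P0=NH2 P1=NH0 P2=-
Op 6: best P0=NH2 P1=NH0 P2=NH2
Op 7: best P0=NH2 P1=NH0 P2=NH2
Op 8: best P0=NH2 P1=NH0 P2=NH2
Op 9: best P0=NH2 P1=NH0 P2=NH2
Op 10: best P0=NH2 P1=NH0 P2=NH0

Answer: P0:NH2 P1:NH0 P2:NH0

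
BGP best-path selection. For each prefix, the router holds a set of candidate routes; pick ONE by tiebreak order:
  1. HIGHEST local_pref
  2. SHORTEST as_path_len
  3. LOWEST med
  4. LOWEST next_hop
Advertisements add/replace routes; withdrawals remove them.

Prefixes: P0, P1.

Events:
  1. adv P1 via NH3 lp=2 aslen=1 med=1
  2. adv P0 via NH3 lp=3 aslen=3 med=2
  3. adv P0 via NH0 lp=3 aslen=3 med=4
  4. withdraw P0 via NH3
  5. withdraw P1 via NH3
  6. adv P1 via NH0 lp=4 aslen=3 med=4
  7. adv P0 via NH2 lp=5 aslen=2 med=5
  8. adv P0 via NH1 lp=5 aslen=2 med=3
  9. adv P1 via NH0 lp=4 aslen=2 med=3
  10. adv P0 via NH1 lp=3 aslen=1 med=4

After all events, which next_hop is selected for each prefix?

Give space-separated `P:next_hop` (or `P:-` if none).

Answer: P0:NH2 P1:NH0

Derivation:
Op 1: best P0=- P1=NH3
Op 2: best P0=NH3 P1=NH3
Op 3: best P0=NH3 P1=NH3
Op 4: best P0=NH0 P1=NH3
Op 5: best P0=NH0 P1=-
Op 6: best P0=NH0 P1=NH0
Op 7: best P0=NH2 P1=NH0
Op 8: best P0=NH1 P1=NH0
Op 9: best P0=NH1 P1=NH0
Op 10: best P0=NH2 P1=NH0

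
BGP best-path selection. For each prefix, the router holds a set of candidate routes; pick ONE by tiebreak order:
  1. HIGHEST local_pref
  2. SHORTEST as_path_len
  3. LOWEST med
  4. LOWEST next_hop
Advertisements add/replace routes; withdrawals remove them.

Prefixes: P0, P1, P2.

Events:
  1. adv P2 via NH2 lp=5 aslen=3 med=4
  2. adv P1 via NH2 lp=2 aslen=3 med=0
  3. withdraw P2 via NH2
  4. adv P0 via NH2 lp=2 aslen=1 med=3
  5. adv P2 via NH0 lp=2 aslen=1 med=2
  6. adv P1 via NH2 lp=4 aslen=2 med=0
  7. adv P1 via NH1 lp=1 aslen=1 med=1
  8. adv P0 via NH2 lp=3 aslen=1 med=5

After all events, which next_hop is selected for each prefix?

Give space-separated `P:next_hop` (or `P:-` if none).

Answer: P0:NH2 P1:NH2 P2:NH0

Derivation:
Op 1: best P0=- P1=- P2=NH2
Op 2: best P0=- P1=NH2 P2=NH2
Op 3: best P0=- P1=NH2 P2=-
Op 4: best P0=NH2 P1=NH2 P2=-
Op 5: best P0=NH2 P1=NH2 P2=NH0
Op 6: best P0=NH2 P1=NH2 P2=NH0
Op 7: best P0=NH2 P1=NH2 P2=NH0
Op 8: best P0=NH2 P1=NH2 P2=NH0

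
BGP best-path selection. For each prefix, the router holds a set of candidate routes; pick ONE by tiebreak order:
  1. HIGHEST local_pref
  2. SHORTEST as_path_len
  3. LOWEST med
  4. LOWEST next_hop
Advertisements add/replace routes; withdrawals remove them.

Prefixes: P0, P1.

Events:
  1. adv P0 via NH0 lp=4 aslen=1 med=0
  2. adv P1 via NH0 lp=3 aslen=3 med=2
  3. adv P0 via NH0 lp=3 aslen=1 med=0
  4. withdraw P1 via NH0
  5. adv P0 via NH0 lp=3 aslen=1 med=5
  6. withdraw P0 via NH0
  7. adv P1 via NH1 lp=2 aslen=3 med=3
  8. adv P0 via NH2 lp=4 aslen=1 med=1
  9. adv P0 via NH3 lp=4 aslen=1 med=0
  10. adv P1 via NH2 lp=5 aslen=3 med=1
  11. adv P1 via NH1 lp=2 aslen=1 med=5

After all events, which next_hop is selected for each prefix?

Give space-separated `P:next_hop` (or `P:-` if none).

Answer: P0:NH3 P1:NH2

Derivation:
Op 1: best P0=NH0 P1=-
Op 2: best P0=NH0 P1=NH0
Op 3: best P0=NH0 P1=NH0
Op 4: best P0=NH0 P1=-
Op 5: best P0=NH0 P1=-
Op 6: best P0=- P1=-
Op 7: best P0=- P1=NH1
Op 8: best P0=NH2 P1=NH1
Op 9: best P0=NH3 P1=NH1
Op 10: best P0=NH3 P1=NH2
Op 11: best P0=NH3 P1=NH2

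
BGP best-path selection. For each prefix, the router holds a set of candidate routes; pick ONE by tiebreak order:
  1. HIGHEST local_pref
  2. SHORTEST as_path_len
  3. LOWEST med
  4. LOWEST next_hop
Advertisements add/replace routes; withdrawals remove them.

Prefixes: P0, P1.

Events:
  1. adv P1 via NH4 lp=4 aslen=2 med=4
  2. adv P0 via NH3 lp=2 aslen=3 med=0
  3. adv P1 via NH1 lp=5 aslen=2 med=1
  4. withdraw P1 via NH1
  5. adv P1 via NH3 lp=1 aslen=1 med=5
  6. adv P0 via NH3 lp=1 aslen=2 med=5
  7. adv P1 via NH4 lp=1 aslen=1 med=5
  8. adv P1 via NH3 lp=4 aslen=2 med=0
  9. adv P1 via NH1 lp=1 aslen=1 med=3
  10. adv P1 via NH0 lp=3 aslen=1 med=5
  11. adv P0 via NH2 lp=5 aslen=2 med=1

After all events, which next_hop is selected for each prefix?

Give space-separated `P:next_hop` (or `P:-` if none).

Answer: P0:NH2 P1:NH3

Derivation:
Op 1: best P0=- P1=NH4
Op 2: best P0=NH3 P1=NH4
Op 3: best P0=NH3 P1=NH1
Op 4: best P0=NH3 P1=NH4
Op 5: best P0=NH3 P1=NH4
Op 6: best P0=NH3 P1=NH4
Op 7: best P0=NH3 P1=NH3
Op 8: best P0=NH3 P1=NH3
Op 9: best P0=NH3 P1=NH3
Op 10: best P0=NH3 P1=NH3
Op 11: best P0=NH2 P1=NH3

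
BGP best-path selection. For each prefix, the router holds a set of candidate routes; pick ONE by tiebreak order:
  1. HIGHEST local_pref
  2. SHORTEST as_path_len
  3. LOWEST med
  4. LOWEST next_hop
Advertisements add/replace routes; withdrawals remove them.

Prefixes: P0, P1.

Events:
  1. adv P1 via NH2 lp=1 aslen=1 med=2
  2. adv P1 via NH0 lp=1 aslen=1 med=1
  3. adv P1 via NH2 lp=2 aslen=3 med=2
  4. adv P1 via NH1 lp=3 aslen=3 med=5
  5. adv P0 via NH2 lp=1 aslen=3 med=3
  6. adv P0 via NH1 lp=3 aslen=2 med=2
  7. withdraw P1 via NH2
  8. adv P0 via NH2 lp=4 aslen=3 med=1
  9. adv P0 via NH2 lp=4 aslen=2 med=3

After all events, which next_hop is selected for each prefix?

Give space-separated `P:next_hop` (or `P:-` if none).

Answer: P0:NH2 P1:NH1

Derivation:
Op 1: best P0=- P1=NH2
Op 2: best P0=- P1=NH0
Op 3: best P0=- P1=NH2
Op 4: best P0=- P1=NH1
Op 5: best P0=NH2 P1=NH1
Op 6: best P0=NH1 P1=NH1
Op 7: best P0=NH1 P1=NH1
Op 8: best P0=NH2 P1=NH1
Op 9: best P0=NH2 P1=NH1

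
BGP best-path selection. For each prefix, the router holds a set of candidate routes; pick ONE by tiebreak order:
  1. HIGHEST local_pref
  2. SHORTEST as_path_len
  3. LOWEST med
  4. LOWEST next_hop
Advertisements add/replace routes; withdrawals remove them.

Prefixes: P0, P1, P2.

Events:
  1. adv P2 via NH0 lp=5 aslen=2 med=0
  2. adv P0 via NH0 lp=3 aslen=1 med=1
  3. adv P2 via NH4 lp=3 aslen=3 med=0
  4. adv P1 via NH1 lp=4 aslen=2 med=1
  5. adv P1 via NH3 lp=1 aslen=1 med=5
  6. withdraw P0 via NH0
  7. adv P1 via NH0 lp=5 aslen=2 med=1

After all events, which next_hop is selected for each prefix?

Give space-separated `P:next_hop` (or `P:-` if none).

Op 1: best P0=- P1=- P2=NH0
Op 2: best P0=NH0 P1=- P2=NH0
Op 3: best P0=NH0 P1=- P2=NH0
Op 4: best P0=NH0 P1=NH1 P2=NH0
Op 5: best P0=NH0 P1=NH1 P2=NH0
Op 6: best P0=- P1=NH1 P2=NH0
Op 7: best P0=- P1=NH0 P2=NH0

Answer: P0:- P1:NH0 P2:NH0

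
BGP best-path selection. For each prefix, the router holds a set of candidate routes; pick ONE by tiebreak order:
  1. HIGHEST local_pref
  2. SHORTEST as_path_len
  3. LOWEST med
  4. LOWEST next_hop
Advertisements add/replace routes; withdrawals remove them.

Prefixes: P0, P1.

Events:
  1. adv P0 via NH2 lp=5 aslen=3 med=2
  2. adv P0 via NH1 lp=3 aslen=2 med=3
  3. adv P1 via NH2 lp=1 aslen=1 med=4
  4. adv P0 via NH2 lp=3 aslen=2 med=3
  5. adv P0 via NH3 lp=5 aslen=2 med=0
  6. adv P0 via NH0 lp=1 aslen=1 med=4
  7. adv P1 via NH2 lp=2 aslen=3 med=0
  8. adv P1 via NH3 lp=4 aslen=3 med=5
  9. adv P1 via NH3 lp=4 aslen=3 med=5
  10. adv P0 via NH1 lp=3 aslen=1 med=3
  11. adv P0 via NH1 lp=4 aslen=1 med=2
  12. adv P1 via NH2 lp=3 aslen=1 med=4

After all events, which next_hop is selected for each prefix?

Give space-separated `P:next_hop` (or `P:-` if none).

Answer: P0:NH3 P1:NH3

Derivation:
Op 1: best P0=NH2 P1=-
Op 2: best P0=NH2 P1=-
Op 3: best P0=NH2 P1=NH2
Op 4: best P0=NH1 P1=NH2
Op 5: best P0=NH3 P1=NH2
Op 6: best P0=NH3 P1=NH2
Op 7: best P0=NH3 P1=NH2
Op 8: best P0=NH3 P1=NH3
Op 9: best P0=NH3 P1=NH3
Op 10: best P0=NH3 P1=NH3
Op 11: best P0=NH3 P1=NH3
Op 12: best P0=NH3 P1=NH3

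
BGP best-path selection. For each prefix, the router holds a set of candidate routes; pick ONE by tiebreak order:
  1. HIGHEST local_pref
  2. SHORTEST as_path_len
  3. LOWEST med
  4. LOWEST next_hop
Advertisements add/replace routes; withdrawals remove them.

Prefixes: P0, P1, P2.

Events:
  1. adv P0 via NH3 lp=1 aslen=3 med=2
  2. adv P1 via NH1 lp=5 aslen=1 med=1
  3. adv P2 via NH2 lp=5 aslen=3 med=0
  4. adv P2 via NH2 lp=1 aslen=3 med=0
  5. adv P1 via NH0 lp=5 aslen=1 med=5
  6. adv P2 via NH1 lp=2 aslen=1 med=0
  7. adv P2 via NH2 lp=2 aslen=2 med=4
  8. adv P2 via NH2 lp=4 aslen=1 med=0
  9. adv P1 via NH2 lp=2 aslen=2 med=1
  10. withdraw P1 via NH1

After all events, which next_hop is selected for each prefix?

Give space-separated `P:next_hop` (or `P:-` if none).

Answer: P0:NH3 P1:NH0 P2:NH2

Derivation:
Op 1: best P0=NH3 P1=- P2=-
Op 2: best P0=NH3 P1=NH1 P2=-
Op 3: best P0=NH3 P1=NH1 P2=NH2
Op 4: best P0=NH3 P1=NH1 P2=NH2
Op 5: best P0=NH3 P1=NH1 P2=NH2
Op 6: best P0=NH3 P1=NH1 P2=NH1
Op 7: best P0=NH3 P1=NH1 P2=NH1
Op 8: best P0=NH3 P1=NH1 P2=NH2
Op 9: best P0=NH3 P1=NH1 P2=NH2
Op 10: best P0=NH3 P1=NH0 P2=NH2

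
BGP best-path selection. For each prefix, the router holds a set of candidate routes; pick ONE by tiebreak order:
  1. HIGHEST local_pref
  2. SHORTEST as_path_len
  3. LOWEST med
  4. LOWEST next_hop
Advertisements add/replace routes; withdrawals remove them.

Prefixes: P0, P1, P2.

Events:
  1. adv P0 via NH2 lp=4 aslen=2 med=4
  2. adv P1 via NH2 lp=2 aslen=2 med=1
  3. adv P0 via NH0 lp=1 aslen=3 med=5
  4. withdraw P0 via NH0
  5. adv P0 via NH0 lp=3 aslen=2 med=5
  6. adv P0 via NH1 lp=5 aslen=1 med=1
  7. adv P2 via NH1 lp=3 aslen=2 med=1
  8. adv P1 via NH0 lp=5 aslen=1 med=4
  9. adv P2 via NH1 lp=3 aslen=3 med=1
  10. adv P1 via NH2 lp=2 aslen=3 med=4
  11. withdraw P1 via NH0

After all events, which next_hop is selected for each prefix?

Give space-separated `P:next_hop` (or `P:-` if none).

Answer: P0:NH1 P1:NH2 P2:NH1

Derivation:
Op 1: best P0=NH2 P1=- P2=-
Op 2: best P0=NH2 P1=NH2 P2=-
Op 3: best P0=NH2 P1=NH2 P2=-
Op 4: best P0=NH2 P1=NH2 P2=-
Op 5: best P0=NH2 P1=NH2 P2=-
Op 6: best P0=NH1 P1=NH2 P2=-
Op 7: best P0=NH1 P1=NH2 P2=NH1
Op 8: best P0=NH1 P1=NH0 P2=NH1
Op 9: best P0=NH1 P1=NH0 P2=NH1
Op 10: best P0=NH1 P1=NH0 P2=NH1
Op 11: best P0=NH1 P1=NH2 P2=NH1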